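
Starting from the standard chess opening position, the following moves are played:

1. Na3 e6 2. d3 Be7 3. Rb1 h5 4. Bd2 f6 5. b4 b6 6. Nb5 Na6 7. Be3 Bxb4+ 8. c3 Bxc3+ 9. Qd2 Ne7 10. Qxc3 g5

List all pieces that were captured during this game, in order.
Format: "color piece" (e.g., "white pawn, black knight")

Tracking captures:
  Bxb4+: captured white pawn
  Bxc3+: captured white pawn
  Qxc3: captured black bishop

white pawn, white pawn, black bishop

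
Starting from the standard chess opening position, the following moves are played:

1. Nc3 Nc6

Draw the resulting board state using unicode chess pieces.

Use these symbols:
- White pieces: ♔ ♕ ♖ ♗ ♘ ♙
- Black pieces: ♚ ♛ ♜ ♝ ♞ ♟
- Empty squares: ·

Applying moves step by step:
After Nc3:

♜ ♞ ♝ ♛ ♚ ♝ ♞ ♜
♟ ♟ ♟ ♟ ♟ ♟ ♟ ♟
· · · · · · · ·
· · · · · · · ·
· · · · · · · ·
· · ♘ · · · · ·
♙ ♙ ♙ ♙ ♙ ♙ ♙ ♙
♖ · ♗ ♕ ♔ ♗ ♘ ♖


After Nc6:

♜ · ♝ ♛ ♚ ♝ ♞ ♜
♟ ♟ ♟ ♟ ♟ ♟ ♟ ♟
· · ♞ · · · · ·
· · · · · · · ·
· · · · · · · ·
· · ♘ · · · · ·
♙ ♙ ♙ ♙ ♙ ♙ ♙ ♙
♖ · ♗ ♕ ♔ ♗ ♘ ♖



  a b c d e f g h
  ─────────────────
8│♜ · ♝ ♛ ♚ ♝ ♞ ♜│8
7│♟ ♟ ♟ ♟ ♟ ♟ ♟ ♟│7
6│· · ♞ · · · · ·│6
5│· · · · · · · ·│5
4│· · · · · · · ·│4
3│· · ♘ · · · · ·│3
2│♙ ♙ ♙ ♙ ♙ ♙ ♙ ♙│2
1│♖ · ♗ ♕ ♔ ♗ ♘ ♖│1
  ─────────────────
  a b c d e f g h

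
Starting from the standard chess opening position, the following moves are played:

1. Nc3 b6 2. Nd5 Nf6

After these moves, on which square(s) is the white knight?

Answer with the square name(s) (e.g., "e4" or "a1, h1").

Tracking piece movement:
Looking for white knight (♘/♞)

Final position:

  a b c d e f g h
  ─────────────────
8│♜ ♞ ♝ ♛ ♚ ♝ · ♜│8
7│♟ · ♟ ♟ ♟ ♟ ♟ ♟│7
6│· ♟ · · · ♞ · ·│6
5│· · · ♘ · · · ·│5
4│· · · · · · · ·│4
3│· · · · · · · ·│3
2│♙ ♙ ♙ ♙ ♙ ♙ ♙ ♙│2
1│♖ · ♗ ♕ ♔ ♗ ♘ ♖│1
  ─────────────────
  a b c d e f g h


d5, g1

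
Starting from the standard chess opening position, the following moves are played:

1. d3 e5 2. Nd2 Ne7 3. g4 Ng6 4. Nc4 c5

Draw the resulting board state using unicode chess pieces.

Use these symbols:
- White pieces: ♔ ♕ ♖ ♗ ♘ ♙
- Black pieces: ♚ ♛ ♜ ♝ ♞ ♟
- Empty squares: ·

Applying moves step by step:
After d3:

♜ ♞ ♝ ♛ ♚ ♝ ♞ ♜
♟ ♟ ♟ ♟ ♟ ♟ ♟ ♟
· · · · · · · ·
· · · · · · · ·
· · · · · · · ·
· · · ♙ · · · ·
♙ ♙ ♙ · ♙ ♙ ♙ ♙
♖ ♘ ♗ ♕ ♔ ♗ ♘ ♖


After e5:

♜ ♞ ♝ ♛ ♚ ♝ ♞ ♜
♟ ♟ ♟ ♟ · ♟ ♟ ♟
· · · · · · · ·
· · · · ♟ · · ·
· · · · · · · ·
· · · ♙ · · · ·
♙ ♙ ♙ · ♙ ♙ ♙ ♙
♖ ♘ ♗ ♕ ♔ ♗ ♘ ♖


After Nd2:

♜ ♞ ♝ ♛ ♚ ♝ ♞ ♜
♟ ♟ ♟ ♟ · ♟ ♟ ♟
· · · · · · · ·
· · · · ♟ · · ·
· · · · · · · ·
· · · ♙ · · · ·
♙ ♙ ♙ ♘ ♙ ♙ ♙ ♙
♖ · ♗ ♕ ♔ ♗ ♘ ♖


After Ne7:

♜ ♞ ♝ ♛ ♚ ♝ · ♜
♟ ♟ ♟ ♟ ♞ ♟ ♟ ♟
· · · · · · · ·
· · · · ♟ · · ·
· · · · · · · ·
· · · ♙ · · · ·
♙ ♙ ♙ ♘ ♙ ♙ ♙ ♙
♖ · ♗ ♕ ♔ ♗ ♘ ♖


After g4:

♜ ♞ ♝ ♛ ♚ ♝ · ♜
♟ ♟ ♟ ♟ ♞ ♟ ♟ ♟
· · · · · · · ·
· · · · ♟ · · ·
· · · · · · ♙ ·
· · · ♙ · · · ·
♙ ♙ ♙ ♘ ♙ ♙ · ♙
♖ · ♗ ♕ ♔ ♗ ♘ ♖


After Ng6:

♜ ♞ ♝ ♛ ♚ ♝ · ♜
♟ ♟ ♟ ♟ · ♟ ♟ ♟
· · · · · · ♞ ·
· · · · ♟ · · ·
· · · · · · ♙ ·
· · · ♙ · · · ·
♙ ♙ ♙ ♘ ♙ ♙ · ♙
♖ · ♗ ♕ ♔ ♗ ♘ ♖


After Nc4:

♜ ♞ ♝ ♛ ♚ ♝ · ♜
♟ ♟ ♟ ♟ · ♟ ♟ ♟
· · · · · · ♞ ·
· · · · ♟ · · ·
· · ♘ · · · ♙ ·
· · · ♙ · · · ·
♙ ♙ ♙ · ♙ ♙ · ♙
♖ · ♗ ♕ ♔ ♗ ♘ ♖


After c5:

♜ ♞ ♝ ♛ ♚ ♝ · ♜
♟ ♟ · ♟ · ♟ ♟ ♟
· · · · · · ♞ ·
· · ♟ · ♟ · · ·
· · ♘ · · · ♙ ·
· · · ♙ · · · ·
♙ ♙ ♙ · ♙ ♙ · ♙
♖ · ♗ ♕ ♔ ♗ ♘ ♖



  a b c d e f g h
  ─────────────────
8│♜ ♞ ♝ ♛ ♚ ♝ · ♜│8
7│♟ ♟ · ♟ · ♟ ♟ ♟│7
6│· · · · · · ♞ ·│6
5│· · ♟ · ♟ · · ·│5
4│· · ♘ · · · ♙ ·│4
3│· · · ♙ · · · ·│3
2│♙ ♙ ♙ · ♙ ♙ · ♙│2
1│♖ · ♗ ♕ ♔ ♗ ♘ ♖│1
  ─────────────────
  a b c d e f g h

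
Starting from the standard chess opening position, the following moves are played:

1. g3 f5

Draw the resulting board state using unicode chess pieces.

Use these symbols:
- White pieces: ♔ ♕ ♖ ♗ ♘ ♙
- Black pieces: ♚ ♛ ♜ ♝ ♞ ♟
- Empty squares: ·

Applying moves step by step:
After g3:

♜ ♞ ♝ ♛ ♚ ♝ ♞ ♜
♟ ♟ ♟ ♟ ♟ ♟ ♟ ♟
· · · · · · · ·
· · · · · · · ·
· · · · · · · ·
· · · · · · ♙ ·
♙ ♙ ♙ ♙ ♙ ♙ · ♙
♖ ♘ ♗ ♕ ♔ ♗ ♘ ♖


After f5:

♜ ♞ ♝ ♛ ♚ ♝ ♞ ♜
♟ ♟ ♟ ♟ ♟ · ♟ ♟
· · · · · · · ·
· · · · · ♟ · ·
· · · · · · · ·
· · · · · · ♙ ·
♙ ♙ ♙ ♙ ♙ ♙ · ♙
♖ ♘ ♗ ♕ ♔ ♗ ♘ ♖



  a b c d e f g h
  ─────────────────
8│♜ ♞ ♝ ♛ ♚ ♝ ♞ ♜│8
7│♟ ♟ ♟ ♟ ♟ · ♟ ♟│7
6│· · · · · · · ·│6
5│· · · · · ♟ · ·│5
4│· · · · · · · ·│4
3│· · · · · · ♙ ·│3
2│♙ ♙ ♙ ♙ ♙ ♙ · ♙│2
1│♖ ♘ ♗ ♕ ♔ ♗ ♘ ♖│1
  ─────────────────
  a b c d e f g h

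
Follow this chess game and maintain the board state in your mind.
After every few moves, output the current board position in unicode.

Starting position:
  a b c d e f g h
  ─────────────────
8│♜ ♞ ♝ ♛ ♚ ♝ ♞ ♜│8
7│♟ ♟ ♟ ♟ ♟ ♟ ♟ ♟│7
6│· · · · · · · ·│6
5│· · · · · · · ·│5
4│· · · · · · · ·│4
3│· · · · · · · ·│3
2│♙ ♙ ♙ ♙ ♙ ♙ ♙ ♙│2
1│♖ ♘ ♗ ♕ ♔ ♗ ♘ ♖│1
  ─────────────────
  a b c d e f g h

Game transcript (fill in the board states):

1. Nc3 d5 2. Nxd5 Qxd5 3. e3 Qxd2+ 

  a b c d e f g h
  ─────────────────
8│♜ ♞ ♝ · ♚ ♝ ♞ ♜│8
7│♟ ♟ ♟ · ♟ ♟ ♟ ♟│7
6│· · · · · · · ·│6
5│· · · · · · · ·│5
4│· · · · · · · ·│4
3│· · · · ♙ · · ·│3
2│♙ ♙ ♙ ♛ · ♙ ♙ ♙│2
1│♖ · ♗ ♕ ♔ ♗ ♘ ♖│1
  ─────────────────
  a b c d e f g h

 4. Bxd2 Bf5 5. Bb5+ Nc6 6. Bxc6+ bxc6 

  a b c d e f g h
  ─────────────────
8│♜ · · · ♚ ♝ ♞ ♜│8
7│♟ · ♟ · ♟ ♟ ♟ ♟│7
6│· · ♟ · · · · ·│6
5│· · · · · ♝ · ·│5
4│· · · · · · · ·│4
3│· · · · ♙ · · ·│3
2│♙ ♙ ♙ ♗ · ♙ ♙ ♙│2
1│♖ · · ♕ ♔ · ♘ ♖│1
  ─────────────────
  a b c d e f g h

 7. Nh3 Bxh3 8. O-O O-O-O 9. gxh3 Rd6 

  a b c d e f g h
  ─────────────────
8│· · ♚ · · ♝ ♞ ♜│8
7│♟ · ♟ · ♟ ♟ ♟ ♟│7
6│· · ♟ ♜ · · · ·│6
5│· · · · · · · ·│5
4│· · · · · · · ·│4
3│· · · · ♙ · · ♙│3
2│♙ ♙ ♙ ♗ · ♙ · ♙│2
1│♖ · · ♕ · ♖ ♔ ·│1
  ─────────────────
  a b c d e f g h

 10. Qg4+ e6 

  a b c d e f g h
  ─────────────────
8│· · ♚ · · ♝ ♞ ♜│8
7│♟ · ♟ · · ♟ ♟ ♟│7
6│· · ♟ ♜ ♟ · · ·│6
5│· · · · · · · ·│5
4│· · · · · · ♕ ·│4
3│· · · · ♙ · · ♙│3
2│♙ ♙ ♙ ♗ · ♙ · ♙│2
1│♖ · · · · ♖ ♔ ·│1
  ─────────────────
  a b c d e f g h


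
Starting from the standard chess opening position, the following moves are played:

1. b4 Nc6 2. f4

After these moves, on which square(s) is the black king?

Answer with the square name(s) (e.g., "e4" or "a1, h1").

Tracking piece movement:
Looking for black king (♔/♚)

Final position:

  a b c d e f g h
  ─────────────────
8│♜ · ♝ ♛ ♚ ♝ ♞ ♜│8
7│♟ ♟ ♟ ♟ ♟ ♟ ♟ ♟│7
6│· · ♞ · · · · ·│6
5│· · · · · · · ·│5
4│· ♙ · · · ♙ · ·│4
3│· · · · · · · ·│3
2│♙ · ♙ ♙ ♙ · ♙ ♙│2
1│♖ ♘ ♗ ♕ ♔ ♗ ♘ ♖│1
  ─────────────────
  a b c d e f g h


e8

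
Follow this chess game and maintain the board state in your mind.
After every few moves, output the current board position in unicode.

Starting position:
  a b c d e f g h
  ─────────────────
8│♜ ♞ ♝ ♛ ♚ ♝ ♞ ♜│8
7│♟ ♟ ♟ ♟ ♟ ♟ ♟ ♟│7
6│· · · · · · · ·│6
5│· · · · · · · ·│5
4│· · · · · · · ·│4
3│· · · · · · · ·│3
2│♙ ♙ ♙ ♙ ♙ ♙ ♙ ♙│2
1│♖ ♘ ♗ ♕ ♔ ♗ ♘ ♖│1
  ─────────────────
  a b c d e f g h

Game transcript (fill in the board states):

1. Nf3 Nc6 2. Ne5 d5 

  a b c d e f g h
  ─────────────────
8│♜ · ♝ ♛ ♚ ♝ ♞ ♜│8
7│♟ ♟ ♟ · ♟ ♟ ♟ ♟│7
6│· · ♞ · · · · ·│6
5│· · · ♟ ♘ · · ·│5
4│· · · · · · · ·│4
3│· · · · · · · ·│3
2│♙ ♙ ♙ ♙ ♙ ♙ ♙ ♙│2
1│♖ ♘ ♗ ♕ ♔ ♗ · ♖│1
  ─────────────────
  a b c d e f g h

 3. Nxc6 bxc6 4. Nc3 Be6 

  a b c d e f g h
  ─────────────────
8│♜ · · ♛ ♚ ♝ ♞ ♜│8
7│♟ · ♟ · ♟ ♟ ♟ ♟│7
6│· · ♟ · ♝ · · ·│6
5│· · · ♟ · · · ·│5
4│· · · · · · · ·│4
3│· · ♘ · · · · ·│3
2│♙ ♙ ♙ ♙ ♙ ♙ ♙ ♙│2
1│♖ · ♗ ♕ ♔ ♗ · ♖│1
  ─────────────────
  a b c d e f g h

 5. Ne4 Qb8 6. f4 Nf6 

  a b c d e f g h
  ─────────────────
8│♜ ♛ · · ♚ ♝ · ♜│8
7│♟ · ♟ · ♟ ♟ ♟ ♟│7
6│· · ♟ · ♝ ♞ · ·│6
5│· · · ♟ · · · ·│5
4│· · · · ♘ ♙ · ·│4
3│· · · · · · · ·│3
2│♙ ♙ ♙ ♙ ♙ · ♙ ♙│2
1│♖ · ♗ ♕ ♔ ♗ · ♖│1
  ─────────────────
  a b c d e f g h

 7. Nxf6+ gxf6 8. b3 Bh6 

  a b c d e f g h
  ─────────────────
8│♜ ♛ · · ♚ · · ♜│8
7│♟ · ♟ · ♟ ♟ · ♟│7
6│· · ♟ · ♝ ♟ · ♝│6
5│· · · ♟ · · · ·│5
4│· · · · · ♙ · ·│4
3│· ♙ · · · · · ·│3
2│♙ · ♙ ♙ ♙ · ♙ ♙│2
1│♖ · ♗ ♕ ♔ ♗ · ♖│1
  ─────────────────
  a b c d e f g h

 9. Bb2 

  a b c d e f g h
  ─────────────────
8│♜ ♛ · · ♚ · · ♜│8
7│♟ · ♟ · ♟ ♟ · ♟│7
6│· · ♟ · ♝ ♟ · ♝│6
5│· · · ♟ · · · ·│5
4│· · · · · ♙ · ·│4
3│· ♙ · · · · · ·│3
2│♙ ♗ ♙ ♙ ♙ · ♙ ♙│2
1│♖ · · ♕ ♔ ♗ · ♖│1
  ─────────────────
  a b c d e f g h


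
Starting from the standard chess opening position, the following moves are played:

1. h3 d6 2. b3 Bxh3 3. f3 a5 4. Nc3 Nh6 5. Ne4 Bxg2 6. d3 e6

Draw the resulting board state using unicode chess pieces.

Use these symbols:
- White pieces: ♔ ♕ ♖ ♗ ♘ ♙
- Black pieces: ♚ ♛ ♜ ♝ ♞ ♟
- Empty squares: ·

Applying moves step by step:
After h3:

♜ ♞ ♝ ♛ ♚ ♝ ♞ ♜
♟ ♟ ♟ ♟ ♟ ♟ ♟ ♟
· · · · · · · ·
· · · · · · · ·
· · · · · · · ·
· · · · · · · ♙
♙ ♙ ♙ ♙ ♙ ♙ ♙ ·
♖ ♘ ♗ ♕ ♔ ♗ ♘ ♖


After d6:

♜ ♞ ♝ ♛ ♚ ♝ ♞ ♜
♟ ♟ ♟ · ♟ ♟ ♟ ♟
· · · ♟ · · · ·
· · · · · · · ·
· · · · · · · ·
· · · · · · · ♙
♙ ♙ ♙ ♙ ♙ ♙ ♙ ·
♖ ♘ ♗ ♕ ♔ ♗ ♘ ♖


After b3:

♜ ♞ ♝ ♛ ♚ ♝ ♞ ♜
♟ ♟ ♟ · ♟ ♟ ♟ ♟
· · · ♟ · · · ·
· · · · · · · ·
· · · · · · · ·
· ♙ · · · · · ♙
♙ · ♙ ♙ ♙ ♙ ♙ ·
♖ ♘ ♗ ♕ ♔ ♗ ♘ ♖


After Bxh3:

♜ ♞ · ♛ ♚ ♝ ♞ ♜
♟ ♟ ♟ · ♟ ♟ ♟ ♟
· · · ♟ · · · ·
· · · · · · · ·
· · · · · · · ·
· ♙ · · · · · ♝
♙ · ♙ ♙ ♙ ♙ ♙ ·
♖ ♘ ♗ ♕ ♔ ♗ ♘ ♖


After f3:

♜ ♞ · ♛ ♚ ♝ ♞ ♜
♟ ♟ ♟ · ♟ ♟ ♟ ♟
· · · ♟ · · · ·
· · · · · · · ·
· · · · · · · ·
· ♙ · · · ♙ · ♝
♙ · ♙ ♙ ♙ · ♙ ·
♖ ♘ ♗ ♕ ♔ ♗ ♘ ♖


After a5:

♜ ♞ · ♛ ♚ ♝ ♞ ♜
· ♟ ♟ · ♟ ♟ ♟ ♟
· · · ♟ · · · ·
♟ · · · · · · ·
· · · · · · · ·
· ♙ · · · ♙ · ♝
♙ · ♙ ♙ ♙ · ♙ ·
♖ ♘ ♗ ♕ ♔ ♗ ♘ ♖


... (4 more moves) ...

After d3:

♜ ♞ · ♛ ♚ ♝ · ♜
· ♟ ♟ · ♟ ♟ ♟ ♟
· · · ♟ · · · ♞
♟ · · · · · · ·
· · · · ♘ · · ·
· ♙ · ♙ · ♙ · ·
♙ · ♙ · ♙ · ♝ ·
♖ · ♗ ♕ ♔ ♗ ♘ ♖


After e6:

♜ ♞ · ♛ ♚ ♝ · ♜
· ♟ ♟ · · ♟ ♟ ♟
· · · ♟ ♟ · · ♞
♟ · · · · · · ·
· · · · ♘ · · ·
· ♙ · ♙ · ♙ · ·
♙ · ♙ · ♙ · ♝ ·
♖ · ♗ ♕ ♔ ♗ ♘ ♖



  a b c d e f g h
  ─────────────────
8│♜ ♞ · ♛ ♚ ♝ · ♜│8
7│· ♟ ♟ · · ♟ ♟ ♟│7
6│· · · ♟ ♟ · · ♞│6
5│♟ · · · · · · ·│5
4│· · · · ♘ · · ·│4
3│· ♙ · ♙ · ♙ · ·│3
2│♙ · ♙ · ♙ · ♝ ·│2
1│♖ · ♗ ♕ ♔ ♗ ♘ ♖│1
  ─────────────────
  a b c d e f g h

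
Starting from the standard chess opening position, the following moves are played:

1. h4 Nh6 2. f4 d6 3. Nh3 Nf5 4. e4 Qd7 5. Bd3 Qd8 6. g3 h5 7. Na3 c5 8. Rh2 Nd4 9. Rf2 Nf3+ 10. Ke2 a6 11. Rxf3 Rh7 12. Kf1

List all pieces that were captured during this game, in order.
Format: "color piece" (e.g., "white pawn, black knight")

Tracking captures:
  Rxf3: captured black knight

black knight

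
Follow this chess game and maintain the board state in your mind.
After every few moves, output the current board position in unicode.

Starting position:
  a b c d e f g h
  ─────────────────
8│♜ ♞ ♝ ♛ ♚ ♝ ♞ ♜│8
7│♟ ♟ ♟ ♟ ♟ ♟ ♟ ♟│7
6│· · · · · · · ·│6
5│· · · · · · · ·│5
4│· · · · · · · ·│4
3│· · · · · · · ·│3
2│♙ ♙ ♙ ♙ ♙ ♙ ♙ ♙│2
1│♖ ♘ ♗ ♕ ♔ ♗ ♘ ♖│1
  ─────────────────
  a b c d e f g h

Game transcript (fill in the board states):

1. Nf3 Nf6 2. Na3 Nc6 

  a b c d e f g h
  ─────────────────
8│♜ · ♝ ♛ ♚ ♝ · ♜│8
7│♟ ♟ ♟ ♟ ♟ ♟ ♟ ♟│7
6│· · ♞ · · ♞ · ·│6
5│· · · · · · · ·│5
4│· · · · · · · ·│4
3│♘ · · · · ♘ · ·│3
2│♙ ♙ ♙ ♙ ♙ ♙ ♙ ♙│2
1│♖ · ♗ ♕ ♔ ♗ · ♖│1
  ─────────────────
  a b c d e f g h

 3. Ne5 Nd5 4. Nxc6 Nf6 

  a b c d e f g h
  ─────────────────
8│♜ · ♝ ♛ ♚ ♝ · ♜│8
7│♟ ♟ ♟ ♟ ♟ ♟ ♟ ♟│7
6│· · ♘ · · ♞ · ·│6
5│· · · · · · · ·│5
4│· · · · · · · ·│4
3│♘ · · · · · · ·│3
2│♙ ♙ ♙ ♙ ♙ ♙ ♙ ♙│2
1│♖ · ♗ ♕ ♔ ♗ · ♖│1
  ─────────────────
  a b c d e f g h

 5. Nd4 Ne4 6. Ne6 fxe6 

  a b c d e f g h
  ─────────────────
8│♜ · ♝ ♛ ♚ ♝ · ♜│8
7│♟ ♟ ♟ ♟ ♟ · ♟ ♟│7
6│· · · · ♟ · · ·│6
5│· · · · · · · ·│5
4│· · · · ♞ · · ·│4
3│♘ · · · · · · ·│3
2│♙ ♙ ♙ ♙ ♙ ♙ ♙ ♙│2
1│♖ · ♗ ♕ ♔ ♗ · ♖│1
  ─────────────────
  a b c d e f g h

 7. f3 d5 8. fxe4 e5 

  a b c d e f g h
  ─────────────────
8│♜ · ♝ ♛ ♚ ♝ · ♜│8
7│♟ ♟ ♟ · ♟ · ♟ ♟│7
6│· · · · · · · ·│6
5│· · · ♟ ♟ · · ·│5
4│· · · · ♙ · · ·│4
3│♘ · · · · · · ·│3
2│♙ ♙ ♙ ♙ ♙ · ♙ ♙│2
1│♖ · ♗ ♕ ♔ ♗ · ♖│1
  ─────────────────
  a b c d e f g h

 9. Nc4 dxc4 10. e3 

  a b c d e f g h
  ─────────────────
8│♜ · ♝ ♛ ♚ ♝ · ♜│8
7│♟ ♟ ♟ · ♟ · ♟ ♟│7
6│· · · · · · · ·│6
5│· · · · ♟ · · ·│5
4│· · ♟ · ♙ · · ·│4
3│· · · · ♙ · · ·│3
2│♙ ♙ ♙ ♙ · · ♙ ♙│2
1│♖ · ♗ ♕ ♔ ♗ · ♖│1
  ─────────────────
  a b c d e f g h


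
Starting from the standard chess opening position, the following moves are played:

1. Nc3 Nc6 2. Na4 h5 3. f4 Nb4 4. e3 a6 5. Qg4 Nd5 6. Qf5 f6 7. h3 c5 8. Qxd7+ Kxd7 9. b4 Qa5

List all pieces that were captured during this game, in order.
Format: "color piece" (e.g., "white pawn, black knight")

Tracking captures:
  Qxd7+: captured black pawn
  Kxd7: captured white queen

black pawn, white queen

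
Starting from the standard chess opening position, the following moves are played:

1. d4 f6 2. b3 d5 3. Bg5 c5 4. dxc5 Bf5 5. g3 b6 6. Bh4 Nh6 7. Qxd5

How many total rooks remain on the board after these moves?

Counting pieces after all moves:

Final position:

  a b c d e f g h
  ─────────────────
8│♜ ♞ · ♛ ♚ ♝ · ♜│8
7│♟ · · · ♟ · ♟ ♟│7
6│· ♟ · · · ♟ · ♞│6
5│· · ♙ ♕ · ♝ · ·│5
4│· · · · · · · ♗│4
3│· ♙ · · · · ♙ ·│3
2│♙ · ♙ · ♙ ♙ · ♙│2
1│♖ ♘ · · ♔ ♗ ♘ ♖│1
  ─────────────────
  a b c d e f g h


4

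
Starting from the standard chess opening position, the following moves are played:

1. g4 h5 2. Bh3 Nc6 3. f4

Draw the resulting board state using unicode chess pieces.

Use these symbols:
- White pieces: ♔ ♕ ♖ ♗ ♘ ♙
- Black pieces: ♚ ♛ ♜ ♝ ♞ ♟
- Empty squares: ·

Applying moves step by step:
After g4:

♜ ♞ ♝ ♛ ♚ ♝ ♞ ♜
♟ ♟ ♟ ♟ ♟ ♟ ♟ ♟
· · · · · · · ·
· · · · · · · ·
· · · · · · ♙ ·
· · · · · · · ·
♙ ♙ ♙ ♙ ♙ ♙ · ♙
♖ ♘ ♗ ♕ ♔ ♗ ♘ ♖


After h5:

♜ ♞ ♝ ♛ ♚ ♝ ♞ ♜
♟ ♟ ♟ ♟ ♟ ♟ ♟ ·
· · · · · · · ·
· · · · · · · ♟
· · · · · · ♙ ·
· · · · · · · ·
♙ ♙ ♙ ♙ ♙ ♙ · ♙
♖ ♘ ♗ ♕ ♔ ♗ ♘ ♖


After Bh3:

♜ ♞ ♝ ♛ ♚ ♝ ♞ ♜
♟ ♟ ♟ ♟ ♟ ♟ ♟ ·
· · · · · · · ·
· · · · · · · ♟
· · · · · · ♙ ·
· · · · · · · ♗
♙ ♙ ♙ ♙ ♙ ♙ · ♙
♖ ♘ ♗ ♕ ♔ · ♘ ♖


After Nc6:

♜ · ♝ ♛ ♚ ♝ ♞ ♜
♟ ♟ ♟ ♟ ♟ ♟ ♟ ·
· · ♞ · · · · ·
· · · · · · · ♟
· · · · · · ♙ ·
· · · · · · · ♗
♙ ♙ ♙ ♙ ♙ ♙ · ♙
♖ ♘ ♗ ♕ ♔ · ♘ ♖


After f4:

♜ · ♝ ♛ ♚ ♝ ♞ ♜
♟ ♟ ♟ ♟ ♟ ♟ ♟ ·
· · ♞ · · · · ·
· · · · · · · ♟
· · · · · ♙ ♙ ·
· · · · · · · ♗
♙ ♙ ♙ ♙ ♙ · · ♙
♖ ♘ ♗ ♕ ♔ · ♘ ♖



  a b c d e f g h
  ─────────────────
8│♜ · ♝ ♛ ♚ ♝ ♞ ♜│8
7│♟ ♟ ♟ ♟ ♟ ♟ ♟ ·│7
6│· · ♞ · · · · ·│6
5│· · · · · · · ♟│5
4│· · · · · ♙ ♙ ·│4
3│· · · · · · · ♗│3
2│♙ ♙ ♙ ♙ ♙ · · ♙│2
1│♖ ♘ ♗ ♕ ♔ · ♘ ♖│1
  ─────────────────
  a b c d e f g h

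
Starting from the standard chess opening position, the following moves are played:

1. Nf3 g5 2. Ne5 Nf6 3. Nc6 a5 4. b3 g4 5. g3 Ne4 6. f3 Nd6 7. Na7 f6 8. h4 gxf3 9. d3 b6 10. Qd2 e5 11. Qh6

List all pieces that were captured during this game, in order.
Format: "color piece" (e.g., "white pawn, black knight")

Tracking captures:
  gxf3: captured white pawn

white pawn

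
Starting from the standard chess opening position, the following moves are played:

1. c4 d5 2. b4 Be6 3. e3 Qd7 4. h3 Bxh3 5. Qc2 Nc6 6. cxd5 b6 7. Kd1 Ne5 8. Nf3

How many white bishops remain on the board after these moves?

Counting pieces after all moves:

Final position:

  a b c d e f g h
  ─────────────────
8│♜ · · · ♚ ♝ ♞ ♜│8
7│♟ · ♟ ♛ ♟ ♟ ♟ ♟│7
6│· ♟ · · · · · ·│6
5│· · · ♙ ♞ · · ·│5
4│· ♙ · · · · · ·│4
3│· · · · ♙ ♘ · ♝│3
2│♙ · ♕ ♙ · ♙ ♙ ·│2
1│♖ ♘ ♗ ♔ · ♗ · ♖│1
  ─────────────────
  a b c d e f g h


2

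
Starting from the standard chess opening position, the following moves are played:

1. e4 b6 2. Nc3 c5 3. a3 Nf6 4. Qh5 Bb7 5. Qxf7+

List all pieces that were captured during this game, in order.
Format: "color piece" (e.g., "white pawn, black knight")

Tracking captures:
  Qxf7+: captured black pawn

black pawn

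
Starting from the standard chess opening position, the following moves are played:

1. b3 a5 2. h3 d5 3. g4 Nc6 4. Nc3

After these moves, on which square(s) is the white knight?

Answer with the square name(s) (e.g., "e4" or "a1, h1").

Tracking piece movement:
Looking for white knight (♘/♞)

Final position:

  a b c d e f g h
  ─────────────────
8│♜ · ♝ ♛ ♚ ♝ ♞ ♜│8
7│· ♟ ♟ · ♟ ♟ ♟ ♟│7
6│· · ♞ · · · · ·│6
5│♟ · · ♟ · · · ·│5
4│· · · · · · ♙ ·│4
3│· ♙ ♘ · · · · ♙│3
2│♙ · ♙ ♙ ♙ ♙ · ·│2
1│♖ · ♗ ♕ ♔ ♗ ♘ ♖│1
  ─────────────────
  a b c d e f g h


c3, g1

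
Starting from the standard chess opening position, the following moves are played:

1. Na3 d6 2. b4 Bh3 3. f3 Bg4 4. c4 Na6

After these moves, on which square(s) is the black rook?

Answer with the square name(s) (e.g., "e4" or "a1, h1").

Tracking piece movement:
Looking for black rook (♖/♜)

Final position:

  a b c d e f g h
  ─────────────────
8│♜ · · ♛ ♚ ♝ ♞ ♜│8
7│♟ ♟ ♟ · ♟ ♟ ♟ ♟│7
6│♞ · · ♟ · · · ·│6
5│· · · · · · · ·│5
4│· ♙ ♙ · · · ♝ ·│4
3│♘ · · · · ♙ · ·│3
2│♙ · · ♙ ♙ · ♙ ♙│2
1│♖ · ♗ ♕ ♔ ♗ ♘ ♖│1
  ─────────────────
  a b c d e f g h


a8, h8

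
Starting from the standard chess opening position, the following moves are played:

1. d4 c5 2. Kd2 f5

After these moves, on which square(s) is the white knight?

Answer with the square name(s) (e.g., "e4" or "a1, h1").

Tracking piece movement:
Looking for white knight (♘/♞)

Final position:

  a b c d e f g h
  ─────────────────
8│♜ ♞ ♝ ♛ ♚ ♝ ♞ ♜│8
7│♟ ♟ · ♟ ♟ · ♟ ♟│7
6│· · · · · · · ·│6
5│· · ♟ · · ♟ · ·│5
4│· · · ♙ · · · ·│4
3│· · · · · · · ·│3
2│♙ ♙ ♙ ♔ ♙ ♙ ♙ ♙│2
1│♖ ♘ ♗ ♕ · ♗ ♘ ♖│1
  ─────────────────
  a b c d e f g h


b1, g1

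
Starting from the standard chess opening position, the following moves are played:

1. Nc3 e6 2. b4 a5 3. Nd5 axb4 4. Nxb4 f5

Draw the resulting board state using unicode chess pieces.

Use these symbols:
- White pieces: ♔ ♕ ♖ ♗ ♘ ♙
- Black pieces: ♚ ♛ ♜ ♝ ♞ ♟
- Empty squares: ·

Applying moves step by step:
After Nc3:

♜ ♞ ♝ ♛ ♚ ♝ ♞ ♜
♟ ♟ ♟ ♟ ♟ ♟ ♟ ♟
· · · · · · · ·
· · · · · · · ·
· · · · · · · ·
· · ♘ · · · · ·
♙ ♙ ♙ ♙ ♙ ♙ ♙ ♙
♖ · ♗ ♕ ♔ ♗ ♘ ♖


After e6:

♜ ♞ ♝ ♛ ♚ ♝ ♞ ♜
♟ ♟ ♟ ♟ · ♟ ♟ ♟
· · · · ♟ · · ·
· · · · · · · ·
· · · · · · · ·
· · ♘ · · · · ·
♙ ♙ ♙ ♙ ♙ ♙ ♙ ♙
♖ · ♗ ♕ ♔ ♗ ♘ ♖


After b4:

♜ ♞ ♝ ♛ ♚ ♝ ♞ ♜
♟ ♟ ♟ ♟ · ♟ ♟ ♟
· · · · ♟ · · ·
· · · · · · · ·
· ♙ · · · · · ·
· · ♘ · · · · ·
♙ · ♙ ♙ ♙ ♙ ♙ ♙
♖ · ♗ ♕ ♔ ♗ ♘ ♖


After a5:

♜ ♞ ♝ ♛ ♚ ♝ ♞ ♜
· ♟ ♟ ♟ · ♟ ♟ ♟
· · · · ♟ · · ·
♟ · · · · · · ·
· ♙ · · · · · ·
· · ♘ · · · · ·
♙ · ♙ ♙ ♙ ♙ ♙ ♙
♖ · ♗ ♕ ♔ ♗ ♘ ♖


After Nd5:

♜ ♞ ♝ ♛ ♚ ♝ ♞ ♜
· ♟ ♟ ♟ · ♟ ♟ ♟
· · · · ♟ · · ·
♟ · · ♘ · · · ·
· ♙ · · · · · ·
· · · · · · · ·
♙ · ♙ ♙ ♙ ♙ ♙ ♙
♖ · ♗ ♕ ♔ ♗ ♘ ♖


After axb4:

♜ ♞ ♝ ♛ ♚ ♝ ♞ ♜
· ♟ ♟ ♟ · ♟ ♟ ♟
· · · · ♟ · · ·
· · · ♘ · · · ·
· ♟ · · · · · ·
· · · · · · · ·
♙ · ♙ ♙ ♙ ♙ ♙ ♙
♖ · ♗ ♕ ♔ ♗ ♘ ♖


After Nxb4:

♜ ♞ ♝ ♛ ♚ ♝ ♞ ♜
· ♟ ♟ ♟ · ♟ ♟ ♟
· · · · ♟ · · ·
· · · · · · · ·
· ♘ · · · · · ·
· · · · · · · ·
♙ · ♙ ♙ ♙ ♙ ♙ ♙
♖ · ♗ ♕ ♔ ♗ ♘ ♖


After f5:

♜ ♞ ♝ ♛ ♚ ♝ ♞ ♜
· ♟ ♟ ♟ · · ♟ ♟
· · · · ♟ · · ·
· · · · · ♟ · ·
· ♘ · · · · · ·
· · · · · · · ·
♙ · ♙ ♙ ♙ ♙ ♙ ♙
♖ · ♗ ♕ ♔ ♗ ♘ ♖



  a b c d e f g h
  ─────────────────
8│♜ ♞ ♝ ♛ ♚ ♝ ♞ ♜│8
7│· ♟ ♟ ♟ · · ♟ ♟│7
6│· · · · ♟ · · ·│6
5│· · · · · ♟ · ·│5
4│· ♘ · · · · · ·│4
3│· · · · · · · ·│3
2│♙ · ♙ ♙ ♙ ♙ ♙ ♙│2
1│♖ · ♗ ♕ ♔ ♗ ♘ ♖│1
  ─────────────────
  a b c d e f g h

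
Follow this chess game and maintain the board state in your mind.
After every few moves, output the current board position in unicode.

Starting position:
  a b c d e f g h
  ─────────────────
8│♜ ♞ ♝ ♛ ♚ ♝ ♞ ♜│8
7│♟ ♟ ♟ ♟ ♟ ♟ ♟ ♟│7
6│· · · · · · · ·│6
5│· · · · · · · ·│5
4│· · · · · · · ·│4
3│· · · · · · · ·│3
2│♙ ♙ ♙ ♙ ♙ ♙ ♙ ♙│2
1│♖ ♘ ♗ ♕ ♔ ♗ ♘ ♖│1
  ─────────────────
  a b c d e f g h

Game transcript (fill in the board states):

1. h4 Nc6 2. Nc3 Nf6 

  a b c d e f g h
  ─────────────────
8│♜ · ♝ ♛ ♚ ♝ · ♜│8
7│♟ ♟ ♟ ♟ ♟ ♟ ♟ ♟│7
6│· · ♞ · · ♞ · ·│6
5│· · · · · · · ·│5
4│· · · · · · · ♙│4
3│· · ♘ · · · · ·│3
2│♙ ♙ ♙ ♙ ♙ ♙ ♙ ·│2
1│♖ · ♗ ♕ ♔ ♗ ♘ ♖│1
  ─────────────────
  a b c d e f g h

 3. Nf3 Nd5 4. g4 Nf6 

  a b c d e f g h
  ─────────────────
8│♜ · ♝ ♛ ♚ ♝ · ♜│8
7│♟ ♟ ♟ ♟ ♟ ♟ ♟ ♟│7
6│· · ♞ · · ♞ · ·│6
5│· · · · · · · ·│5
4│· · · · · · ♙ ♙│4
3│· · ♘ · · ♘ · ·│3
2│♙ ♙ ♙ ♙ ♙ ♙ · ·│2
1│♖ · ♗ ♕ ♔ ♗ · ♖│1
  ─────────────────
  a b c d e f g h

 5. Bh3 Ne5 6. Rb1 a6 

  a b c d e f g h
  ─────────────────
8│♜ · ♝ ♛ ♚ ♝ · ♜│8
7│· ♟ ♟ ♟ ♟ ♟ ♟ ♟│7
6│♟ · · · · ♞ · ·│6
5│· · · · ♞ · · ·│5
4│· · · · · · ♙ ♙│4
3│· · ♘ · · ♘ · ♗│3
2│♙ ♙ ♙ ♙ ♙ ♙ · ·│2
1│· ♖ ♗ ♕ ♔ · · ♖│1
  ─────────────────
  a b c d e f g h



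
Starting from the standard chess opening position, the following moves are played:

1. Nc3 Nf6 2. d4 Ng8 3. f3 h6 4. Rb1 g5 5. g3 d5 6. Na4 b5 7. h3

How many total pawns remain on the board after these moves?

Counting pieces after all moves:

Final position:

  a b c d e f g h
  ─────────────────
8│♜ ♞ ♝ ♛ ♚ ♝ ♞ ♜│8
7│♟ · ♟ · ♟ ♟ · ·│7
6│· · · · · · · ♟│6
5│· ♟ · ♟ · · ♟ ·│5
4│♘ · · ♙ · · · ·│4
3│· · · · · ♙ ♙ ♙│3
2│♙ ♙ ♙ · ♙ · · ·│2
1│· ♖ ♗ ♕ ♔ ♗ ♘ ♖│1
  ─────────────────
  a b c d e f g h


16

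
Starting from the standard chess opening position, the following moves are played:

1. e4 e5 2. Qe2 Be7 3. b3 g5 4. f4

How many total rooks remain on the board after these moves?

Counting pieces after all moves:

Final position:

  a b c d e f g h
  ─────────────────
8│♜ ♞ ♝ ♛ ♚ · ♞ ♜│8
7│♟ ♟ ♟ ♟ ♝ ♟ · ♟│7
6│· · · · · · · ·│6
5│· · · · ♟ · ♟ ·│5
4│· · · · ♙ ♙ · ·│4
3│· ♙ · · · · · ·│3
2│♙ · ♙ ♙ ♕ · ♙ ♙│2
1│♖ ♘ ♗ · ♔ ♗ ♘ ♖│1
  ─────────────────
  a b c d e f g h


4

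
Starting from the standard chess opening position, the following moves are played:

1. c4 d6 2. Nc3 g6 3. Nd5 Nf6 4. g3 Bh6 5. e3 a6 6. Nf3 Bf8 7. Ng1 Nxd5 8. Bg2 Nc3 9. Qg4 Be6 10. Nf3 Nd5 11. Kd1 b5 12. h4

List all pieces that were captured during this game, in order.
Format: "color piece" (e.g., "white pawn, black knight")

Tracking captures:
  Nxd5: captured white knight

white knight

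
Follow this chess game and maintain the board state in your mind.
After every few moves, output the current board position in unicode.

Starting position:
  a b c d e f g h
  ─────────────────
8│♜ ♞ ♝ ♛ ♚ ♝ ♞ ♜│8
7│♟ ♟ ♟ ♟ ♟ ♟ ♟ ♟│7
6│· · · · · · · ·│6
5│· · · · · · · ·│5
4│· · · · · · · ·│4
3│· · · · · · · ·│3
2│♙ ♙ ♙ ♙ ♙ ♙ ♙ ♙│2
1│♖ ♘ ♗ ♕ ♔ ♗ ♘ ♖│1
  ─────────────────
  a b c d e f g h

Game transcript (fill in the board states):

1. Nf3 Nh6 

  a b c d e f g h
  ─────────────────
8│♜ ♞ ♝ ♛ ♚ ♝ · ♜│8
7│♟ ♟ ♟ ♟ ♟ ♟ ♟ ♟│7
6│· · · · · · · ♞│6
5│· · · · · · · ·│5
4│· · · · · · · ·│4
3│· · · · · ♘ · ·│3
2│♙ ♙ ♙ ♙ ♙ ♙ ♙ ♙│2
1│♖ ♘ ♗ ♕ ♔ ♗ · ♖│1
  ─────────────────
  a b c d e f g h

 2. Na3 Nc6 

  a b c d e f g h
  ─────────────────
8│♜ · ♝ ♛ ♚ ♝ · ♜│8
7│♟ ♟ ♟ ♟ ♟ ♟ ♟ ♟│7
6│· · ♞ · · · · ♞│6
5│· · · · · · · ·│5
4│· · · · · · · ·│4
3│♘ · · · · ♘ · ·│3
2│♙ ♙ ♙ ♙ ♙ ♙ ♙ ♙│2
1│♖ · ♗ ♕ ♔ ♗ · ♖│1
  ─────────────────
  a b c d e f g h

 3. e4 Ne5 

  a b c d e f g h
  ─────────────────
8│♜ · ♝ ♛ ♚ ♝ · ♜│8
7│♟ ♟ ♟ ♟ ♟ ♟ ♟ ♟│7
6│· · · · · · · ♞│6
5│· · · · ♞ · · ·│5
4│· · · · ♙ · · ·│4
3│♘ · · · · ♘ · ·│3
2│♙ ♙ ♙ ♙ · ♙ ♙ ♙│2
1│♖ · ♗ ♕ ♔ ♗ · ♖│1
  ─────────────────
  a b c d e f g h



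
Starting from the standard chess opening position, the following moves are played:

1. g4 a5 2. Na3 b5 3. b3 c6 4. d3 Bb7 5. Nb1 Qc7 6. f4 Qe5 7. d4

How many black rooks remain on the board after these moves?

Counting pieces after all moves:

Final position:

  a b c d e f g h
  ─────────────────
8│♜ ♞ · · ♚ ♝ ♞ ♜│8
7│· ♝ · ♟ ♟ ♟ ♟ ♟│7
6│· · ♟ · · · · ·│6
5│♟ ♟ · · ♛ · · ·│5
4│· · · ♙ · ♙ ♙ ·│4
3│· ♙ · · · · · ·│3
2│♙ · ♙ · ♙ · · ♙│2
1│♖ ♘ ♗ ♕ ♔ ♗ ♘ ♖│1
  ─────────────────
  a b c d e f g h


2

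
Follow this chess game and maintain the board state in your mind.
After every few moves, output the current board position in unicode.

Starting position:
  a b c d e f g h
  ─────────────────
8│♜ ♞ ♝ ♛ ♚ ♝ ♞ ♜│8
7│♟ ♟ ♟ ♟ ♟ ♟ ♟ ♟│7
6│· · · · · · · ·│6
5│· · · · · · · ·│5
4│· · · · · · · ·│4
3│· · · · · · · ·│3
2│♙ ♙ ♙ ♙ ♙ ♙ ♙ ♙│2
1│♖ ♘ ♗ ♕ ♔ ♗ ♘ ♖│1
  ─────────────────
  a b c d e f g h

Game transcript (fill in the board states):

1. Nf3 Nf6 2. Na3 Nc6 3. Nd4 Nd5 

  a b c d e f g h
  ─────────────────
8│♜ · ♝ ♛ ♚ ♝ · ♜│8
7│♟ ♟ ♟ ♟ ♟ ♟ ♟ ♟│7
6│· · ♞ · · · · ·│6
5│· · · ♞ · · · ·│5
4│· · · ♘ · · · ·│4
3│♘ · · · · · · ·│3
2│♙ ♙ ♙ ♙ ♙ ♙ ♙ ♙│2
1│♖ · ♗ ♕ ♔ ♗ · ♖│1
  ─────────────────
  a b c d e f g h

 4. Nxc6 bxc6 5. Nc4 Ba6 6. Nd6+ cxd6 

  a b c d e f g h
  ─────────────────
8│♜ · · ♛ ♚ ♝ · ♜│8
7│♟ · · ♟ ♟ ♟ ♟ ♟│7
6│♝ · ♟ ♟ · · · ·│6
5│· · · ♞ · · · ·│5
4│· · · · · · · ·│4
3│· · · · · · · ·│3
2│♙ ♙ ♙ ♙ ♙ ♙ ♙ ♙│2
1│♖ · ♗ ♕ ♔ ♗ · ♖│1
  ─────────────────
  a b c d e f g h

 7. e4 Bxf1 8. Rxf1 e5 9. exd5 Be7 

  a b c d e f g h
  ─────────────────
8│♜ · · ♛ ♚ · · ♜│8
7│♟ · · ♟ ♝ ♟ ♟ ♟│7
6│· · ♟ ♟ · · · ·│6
5│· · · ♙ ♟ · · ·│5
4│· · · · · · · ·│4
3│· · · · · · · ·│3
2│♙ ♙ ♙ ♙ · ♙ ♙ ♙│2
1│♖ · ♗ ♕ ♔ ♖ · ·│1
  ─────────────────
  a b c d e f g h

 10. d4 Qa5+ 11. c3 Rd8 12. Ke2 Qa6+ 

  a b c d e f g h
  ─────────────────
8│· · · ♜ ♚ · · ♜│8
7│♟ · · ♟ ♝ ♟ ♟ ♟│7
6│♛ · ♟ ♟ · · · ·│6
5│· · · ♙ ♟ · · ·│5
4│· · · ♙ · · · ·│4
3│· · ♙ · · · · ·│3
2│♙ ♙ · · ♔ ♙ ♙ ♙│2
1│♖ · ♗ ♕ · ♖ · ·│1
  ─────────────────
  a b c d e f g h

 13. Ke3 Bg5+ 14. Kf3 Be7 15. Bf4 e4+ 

  a b c d e f g h
  ─────────────────
8│· · · ♜ ♚ · · ♜│8
7│♟ · · ♟ ♝ ♟ ♟ ♟│7
6│♛ · ♟ ♟ · · · ·│6
5│· · · ♙ · · · ·│5
4│· · · ♙ ♟ ♗ · ·│4
3│· · ♙ · · ♔ · ·│3
2│♙ ♙ · · · ♙ ♙ ♙│2
1│♖ · · ♕ · ♖ · ·│1
  ─────────────────
  a b c d e f g h



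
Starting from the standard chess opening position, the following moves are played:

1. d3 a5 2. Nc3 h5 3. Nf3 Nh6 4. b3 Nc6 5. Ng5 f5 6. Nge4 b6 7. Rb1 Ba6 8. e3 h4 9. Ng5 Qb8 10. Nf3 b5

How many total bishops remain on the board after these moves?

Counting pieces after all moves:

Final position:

  a b c d e f g h
  ─────────────────
8│♜ ♛ · · ♚ ♝ · ♜│8
7│· · ♟ ♟ ♟ · ♟ ·│7
6│♝ · ♞ · · · · ♞│6
5│♟ ♟ · · · ♟ · ·│5
4│· · · · · · · ♟│4
3│· ♙ ♘ ♙ ♙ ♘ · ·│3
2│♙ · ♙ · · ♙ ♙ ♙│2
1│· ♖ ♗ ♕ ♔ ♗ · ♖│1
  ─────────────────
  a b c d e f g h


4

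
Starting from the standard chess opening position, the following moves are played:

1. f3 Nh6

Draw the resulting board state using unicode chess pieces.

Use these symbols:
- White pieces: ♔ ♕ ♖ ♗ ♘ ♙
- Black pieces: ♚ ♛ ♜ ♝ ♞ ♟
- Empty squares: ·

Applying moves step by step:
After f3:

♜ ♞ ♝ ♛ ♚ ♝ ♞ ♜
♟ ♟ ♟ ♟ ♟ ♟ ♟ ♟
· · · · · · · ·
· · · · · · · ·
· · · · · · · ·
· · · · · ♙ · ·
♙ ♙ ♙ ♙ ♙ · ♙ ♙
♖ ♘ ♗ ♕ ♔ ♗ ♘ ♖


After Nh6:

♜ ♞ ♝ ♛ ♚ ♝ · ♜
♟ ♟ ♟ ♟ ♟ ♟ ♟ ♟
· · · · · · · ♞
· · · · · · · ·
· · · · · · · ·
· · · · · ♙ · ·
♙ ♙ ♙ ♙ ♙ · ♙ ♙
♖ ♘ ♗ ♕ ♔ ♗ ♘ ♖



  a b c d e f g h
  ─────────────────
8│♜ ♞ ♝ ♛ ♚ ♝ · ♜│8
7│♟ ♟ ♟ ♟ ♟ ♟ ♟ ♟│7
6│· · · · · · · ♞│6
5│· · · · · · · ·│5
4│· · · · · · · ·│4
3│· · · · · ♙ · ·│3
2│♙ ♙ ♙ ♙ ♙ · ♙ ♙│2
1│♖ ♘ ♗ ♕ ♔ ♗ ♘ ♖│1
  ─────────────────
  a b c d e f g h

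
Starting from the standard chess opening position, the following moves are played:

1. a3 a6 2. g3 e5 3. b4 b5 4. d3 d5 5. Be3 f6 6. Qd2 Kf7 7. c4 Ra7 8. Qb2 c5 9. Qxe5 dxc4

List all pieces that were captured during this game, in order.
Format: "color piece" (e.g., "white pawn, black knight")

Tracking captures:
  Qxe5: captured black pawn
  dxc4: captured white pawn

black pawn, white pawn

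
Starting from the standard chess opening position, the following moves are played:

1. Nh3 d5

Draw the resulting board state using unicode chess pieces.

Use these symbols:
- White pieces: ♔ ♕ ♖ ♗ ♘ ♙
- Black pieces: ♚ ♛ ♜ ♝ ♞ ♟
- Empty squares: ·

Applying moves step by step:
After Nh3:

♜ ♞ ♝ ♛ ♚ ♝ ♞ ♜
♟ ♟ ♟ ♟ ♟ ♟ ♟ ♟
· · · · · · · ·
· · · · · · · ·
· · · · · · · ·
· · · · · · · ♘
♙ ♙ ♙ ♙ ♙ ♙ ♙ ♙
♖ ♘ ♗ ♕ ♔ ♗ · ♖


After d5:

♜ ♞ ♝ ♛ ♚ ♝ ♞ ♜
♟ ♟ ♟ · ♟ ♟ ♟ ♟
· · · · · · · ·
· · · ♟ · · · ·
· · · · · · · ·
· · · · · · · ♘
♙ ♙ ♙ ♙ ♙ ♙ ♙ ♙
♖ ♘ ♗ ♕ ♔ ♗ · ♖



  a b c d e f g h
  ─────────────────
8│♜ ♞ ♝ ♛ ♚ ♝ ♞ ♜│8
7│♟ ♟ ♟ · ♟ ♟ ♟ ♟│7
6│· · · · · · · ·│6
5│· · · ♟ · · · ·│5
4│· · · · · · · ·│4
3│· · · · · · · ♘│3
2│♙ ♙ ♙ ♙ ♙ ♙ ♙ ♙│2
1│♖ ♘ ♗ ♕ ♔ ♗ · ♖│1
  ─────────────────
  a b c d e f g h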